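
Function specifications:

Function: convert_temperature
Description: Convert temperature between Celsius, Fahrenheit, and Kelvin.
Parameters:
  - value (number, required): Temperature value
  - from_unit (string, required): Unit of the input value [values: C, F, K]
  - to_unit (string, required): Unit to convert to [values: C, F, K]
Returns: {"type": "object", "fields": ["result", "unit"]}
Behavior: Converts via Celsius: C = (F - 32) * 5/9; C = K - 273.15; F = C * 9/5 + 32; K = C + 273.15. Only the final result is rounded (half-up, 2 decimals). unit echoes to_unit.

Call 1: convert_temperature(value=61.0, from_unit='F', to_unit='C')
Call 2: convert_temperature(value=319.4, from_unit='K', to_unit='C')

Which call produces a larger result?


Call 1:
  To C: (61 - 32) * 5/9 = 16.111111
  Target is C: 16.111111
  Round to 2 decimals: 16.11
  -> 16.11 C
Call 2:
  To C: 319.4 - 273.15 = 46.25
  Target is C: 46.25
  Round to 2 decimals: 46.25
  -> 46.25 C
Call 2 (46.25 C)


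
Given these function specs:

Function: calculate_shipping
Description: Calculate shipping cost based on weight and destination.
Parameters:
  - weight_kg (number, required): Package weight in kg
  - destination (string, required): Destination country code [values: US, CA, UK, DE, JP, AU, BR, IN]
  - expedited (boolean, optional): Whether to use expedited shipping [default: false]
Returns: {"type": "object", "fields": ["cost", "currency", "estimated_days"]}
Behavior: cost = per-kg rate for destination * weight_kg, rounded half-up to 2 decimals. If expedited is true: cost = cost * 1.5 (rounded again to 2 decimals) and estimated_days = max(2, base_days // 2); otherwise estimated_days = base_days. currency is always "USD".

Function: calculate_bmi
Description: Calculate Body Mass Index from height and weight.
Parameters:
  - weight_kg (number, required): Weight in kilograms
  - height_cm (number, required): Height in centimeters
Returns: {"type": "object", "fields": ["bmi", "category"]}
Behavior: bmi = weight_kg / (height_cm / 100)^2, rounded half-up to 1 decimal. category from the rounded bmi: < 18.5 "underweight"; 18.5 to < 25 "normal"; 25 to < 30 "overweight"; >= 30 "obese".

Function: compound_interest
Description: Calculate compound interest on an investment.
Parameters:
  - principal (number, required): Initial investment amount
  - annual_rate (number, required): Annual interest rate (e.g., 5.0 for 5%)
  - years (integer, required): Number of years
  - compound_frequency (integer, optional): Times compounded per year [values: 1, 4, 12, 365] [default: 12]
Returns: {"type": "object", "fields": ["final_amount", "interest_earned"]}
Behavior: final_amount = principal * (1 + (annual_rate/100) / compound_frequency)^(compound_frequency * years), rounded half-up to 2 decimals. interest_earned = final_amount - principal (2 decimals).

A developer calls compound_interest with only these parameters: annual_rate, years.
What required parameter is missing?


Required parameters: principal, annual_rate, years
Provided: annual_rate, years
Missing: principal
principal


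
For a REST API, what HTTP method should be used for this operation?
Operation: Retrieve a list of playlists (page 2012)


GET = read, POST = create, PUT = update/replace, DELETE = remove
This operation is a read.
GET


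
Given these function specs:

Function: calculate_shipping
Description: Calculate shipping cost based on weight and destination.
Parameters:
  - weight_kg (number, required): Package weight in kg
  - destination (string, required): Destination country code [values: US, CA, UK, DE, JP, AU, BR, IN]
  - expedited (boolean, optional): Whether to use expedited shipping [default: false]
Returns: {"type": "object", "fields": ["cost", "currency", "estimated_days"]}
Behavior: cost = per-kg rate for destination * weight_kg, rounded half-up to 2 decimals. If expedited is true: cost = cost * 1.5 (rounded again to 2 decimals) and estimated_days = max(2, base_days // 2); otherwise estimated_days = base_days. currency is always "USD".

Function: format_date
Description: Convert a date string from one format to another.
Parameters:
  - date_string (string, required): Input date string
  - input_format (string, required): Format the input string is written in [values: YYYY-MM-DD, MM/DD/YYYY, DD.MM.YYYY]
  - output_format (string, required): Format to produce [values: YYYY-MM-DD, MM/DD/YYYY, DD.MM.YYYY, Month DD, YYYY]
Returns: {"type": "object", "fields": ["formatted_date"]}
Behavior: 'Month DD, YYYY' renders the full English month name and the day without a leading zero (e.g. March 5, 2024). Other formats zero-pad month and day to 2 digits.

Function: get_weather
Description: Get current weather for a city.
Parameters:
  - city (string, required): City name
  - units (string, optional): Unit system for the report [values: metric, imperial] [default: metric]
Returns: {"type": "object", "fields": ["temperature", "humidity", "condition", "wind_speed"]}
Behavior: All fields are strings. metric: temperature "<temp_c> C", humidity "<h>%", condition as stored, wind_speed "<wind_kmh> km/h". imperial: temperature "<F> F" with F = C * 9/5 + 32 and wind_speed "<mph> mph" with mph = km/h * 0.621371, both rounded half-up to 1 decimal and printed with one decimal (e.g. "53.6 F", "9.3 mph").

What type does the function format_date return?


The format_date spec declares Returns: {"type": "object", "fields": ["formatted_date"]}
Type:
object


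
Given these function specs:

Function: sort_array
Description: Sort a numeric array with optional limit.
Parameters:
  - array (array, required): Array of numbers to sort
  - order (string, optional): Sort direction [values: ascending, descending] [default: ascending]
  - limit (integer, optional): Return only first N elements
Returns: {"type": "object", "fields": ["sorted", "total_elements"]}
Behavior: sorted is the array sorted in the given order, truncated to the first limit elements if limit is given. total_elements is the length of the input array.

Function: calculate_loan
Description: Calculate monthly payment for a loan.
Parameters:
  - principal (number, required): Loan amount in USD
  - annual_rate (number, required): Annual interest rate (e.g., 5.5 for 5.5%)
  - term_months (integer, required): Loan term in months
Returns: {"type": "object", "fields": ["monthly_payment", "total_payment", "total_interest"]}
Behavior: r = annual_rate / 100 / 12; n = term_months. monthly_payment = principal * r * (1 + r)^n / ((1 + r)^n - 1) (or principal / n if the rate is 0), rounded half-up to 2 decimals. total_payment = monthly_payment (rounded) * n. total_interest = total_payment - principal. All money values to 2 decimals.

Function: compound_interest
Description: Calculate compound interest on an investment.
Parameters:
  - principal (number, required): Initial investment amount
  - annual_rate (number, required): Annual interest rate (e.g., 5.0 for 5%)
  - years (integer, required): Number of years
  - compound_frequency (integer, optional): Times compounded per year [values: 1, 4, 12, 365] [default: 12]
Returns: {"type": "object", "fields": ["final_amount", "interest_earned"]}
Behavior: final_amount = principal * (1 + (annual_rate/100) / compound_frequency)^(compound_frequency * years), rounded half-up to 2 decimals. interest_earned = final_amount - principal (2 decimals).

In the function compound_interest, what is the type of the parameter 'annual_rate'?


The compound_interest spec declares:
  - annual_rate (number, required): Annual interest rate (e.g., 5.0 for 5%)
Type:
number


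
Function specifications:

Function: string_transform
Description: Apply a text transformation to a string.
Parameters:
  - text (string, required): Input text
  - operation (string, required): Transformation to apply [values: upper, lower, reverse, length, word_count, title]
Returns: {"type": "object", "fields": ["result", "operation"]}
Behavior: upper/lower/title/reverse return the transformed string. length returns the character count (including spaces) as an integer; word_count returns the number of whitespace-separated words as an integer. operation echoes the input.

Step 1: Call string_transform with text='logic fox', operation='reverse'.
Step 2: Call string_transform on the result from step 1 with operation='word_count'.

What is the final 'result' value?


Step 1: string_transform(text='logic fox', operation='reverse')
  -> result = 'xof cigol'
Step 2: string_transform(text='xof cigol', operation='word_count')
  words: xof, cigol -> 2
  -> result = 2
2


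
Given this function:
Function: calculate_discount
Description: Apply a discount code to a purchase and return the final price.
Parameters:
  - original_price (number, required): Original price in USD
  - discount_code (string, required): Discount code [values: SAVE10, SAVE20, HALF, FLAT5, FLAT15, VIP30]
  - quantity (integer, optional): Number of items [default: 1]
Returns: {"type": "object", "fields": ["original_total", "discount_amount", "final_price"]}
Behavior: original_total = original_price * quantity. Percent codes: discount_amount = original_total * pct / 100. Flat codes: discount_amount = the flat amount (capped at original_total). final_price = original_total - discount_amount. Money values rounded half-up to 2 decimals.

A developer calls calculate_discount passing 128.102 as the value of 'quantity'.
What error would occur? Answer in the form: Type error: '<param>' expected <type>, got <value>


Spec: 'quantity' is declared as integer; 128.102 is a non-integer number.
Type error: 'quantity' expected integer, got 128.102


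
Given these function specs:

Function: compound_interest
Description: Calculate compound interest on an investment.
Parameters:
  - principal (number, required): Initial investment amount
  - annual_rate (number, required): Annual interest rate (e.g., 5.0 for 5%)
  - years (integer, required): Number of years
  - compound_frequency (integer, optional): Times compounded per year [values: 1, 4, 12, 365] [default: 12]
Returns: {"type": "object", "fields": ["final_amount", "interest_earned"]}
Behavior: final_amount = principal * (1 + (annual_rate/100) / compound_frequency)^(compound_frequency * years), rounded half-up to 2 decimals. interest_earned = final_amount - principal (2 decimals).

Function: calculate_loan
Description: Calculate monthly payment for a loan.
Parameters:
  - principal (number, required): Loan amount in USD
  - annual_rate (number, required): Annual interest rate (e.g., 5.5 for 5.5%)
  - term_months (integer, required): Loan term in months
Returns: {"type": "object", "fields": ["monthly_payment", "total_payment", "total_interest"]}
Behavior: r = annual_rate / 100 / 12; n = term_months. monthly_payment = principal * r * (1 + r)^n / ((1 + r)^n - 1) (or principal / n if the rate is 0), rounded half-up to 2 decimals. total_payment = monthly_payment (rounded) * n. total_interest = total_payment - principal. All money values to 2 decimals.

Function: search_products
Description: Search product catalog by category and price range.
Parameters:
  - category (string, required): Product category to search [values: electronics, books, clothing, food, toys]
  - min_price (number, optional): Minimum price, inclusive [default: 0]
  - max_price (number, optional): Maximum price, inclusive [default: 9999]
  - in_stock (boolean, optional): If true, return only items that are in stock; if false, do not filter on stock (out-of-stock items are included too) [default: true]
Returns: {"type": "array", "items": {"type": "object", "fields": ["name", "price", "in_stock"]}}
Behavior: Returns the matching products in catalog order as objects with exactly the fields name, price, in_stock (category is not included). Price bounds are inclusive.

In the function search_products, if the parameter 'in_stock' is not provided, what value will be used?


The search_products spec declares:
  - in_stock (boolean, optional): If true, return only items that are in stock; if false, do not filter on stock (out-of-stock items are included too) [default: true]
Default:
true


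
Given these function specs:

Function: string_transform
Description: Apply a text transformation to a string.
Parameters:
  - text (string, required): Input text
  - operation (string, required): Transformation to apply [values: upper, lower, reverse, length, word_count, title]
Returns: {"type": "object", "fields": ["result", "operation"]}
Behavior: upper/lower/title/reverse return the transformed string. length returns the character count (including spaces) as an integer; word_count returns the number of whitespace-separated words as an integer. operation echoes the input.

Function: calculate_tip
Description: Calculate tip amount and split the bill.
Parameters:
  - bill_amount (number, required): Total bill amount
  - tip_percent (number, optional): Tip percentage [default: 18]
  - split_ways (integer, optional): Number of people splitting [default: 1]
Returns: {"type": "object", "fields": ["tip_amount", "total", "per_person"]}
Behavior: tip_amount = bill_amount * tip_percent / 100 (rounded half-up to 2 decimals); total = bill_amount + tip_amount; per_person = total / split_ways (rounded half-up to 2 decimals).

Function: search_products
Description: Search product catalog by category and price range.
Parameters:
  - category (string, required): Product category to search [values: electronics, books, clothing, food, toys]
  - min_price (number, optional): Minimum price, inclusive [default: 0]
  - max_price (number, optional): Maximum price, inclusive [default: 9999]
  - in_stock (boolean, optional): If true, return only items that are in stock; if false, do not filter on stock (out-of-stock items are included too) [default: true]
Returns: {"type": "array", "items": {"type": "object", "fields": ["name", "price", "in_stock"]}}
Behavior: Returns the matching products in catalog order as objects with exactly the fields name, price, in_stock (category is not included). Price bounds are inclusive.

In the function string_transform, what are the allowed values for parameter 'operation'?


The string_transform spec declares:
  - operation (string, required): Transformation to apply [values: upper, lower, reverse, length, word_count, title]
Allowed values:
upper, lower, reverse, length, word_count, title


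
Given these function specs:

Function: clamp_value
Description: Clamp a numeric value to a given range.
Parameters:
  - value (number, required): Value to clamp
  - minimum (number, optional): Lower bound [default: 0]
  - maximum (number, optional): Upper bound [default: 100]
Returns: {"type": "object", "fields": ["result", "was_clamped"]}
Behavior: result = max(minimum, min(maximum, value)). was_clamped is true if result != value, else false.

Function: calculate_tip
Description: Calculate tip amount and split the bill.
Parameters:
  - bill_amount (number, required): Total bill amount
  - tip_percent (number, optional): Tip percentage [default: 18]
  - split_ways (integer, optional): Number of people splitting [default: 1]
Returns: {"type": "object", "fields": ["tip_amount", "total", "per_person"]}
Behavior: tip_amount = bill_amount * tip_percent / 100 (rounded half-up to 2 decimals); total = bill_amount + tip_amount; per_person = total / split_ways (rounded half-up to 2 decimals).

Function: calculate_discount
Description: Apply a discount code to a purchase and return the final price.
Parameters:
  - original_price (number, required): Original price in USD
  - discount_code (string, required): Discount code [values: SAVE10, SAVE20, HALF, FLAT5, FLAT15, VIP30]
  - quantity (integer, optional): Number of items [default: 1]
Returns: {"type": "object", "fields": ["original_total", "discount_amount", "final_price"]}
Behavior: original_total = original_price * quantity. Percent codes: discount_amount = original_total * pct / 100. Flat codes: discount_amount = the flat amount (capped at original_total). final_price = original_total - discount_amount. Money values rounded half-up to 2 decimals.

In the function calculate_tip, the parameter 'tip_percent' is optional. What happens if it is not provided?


The calculate_tip spec declares:
  - tip_percent (number, optional): Tip percentage [default: 18]
It defaults to 18


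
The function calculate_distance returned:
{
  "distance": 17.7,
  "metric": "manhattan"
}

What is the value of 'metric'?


manhattan


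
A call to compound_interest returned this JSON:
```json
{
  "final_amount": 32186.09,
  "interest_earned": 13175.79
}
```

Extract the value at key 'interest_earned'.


13175.79


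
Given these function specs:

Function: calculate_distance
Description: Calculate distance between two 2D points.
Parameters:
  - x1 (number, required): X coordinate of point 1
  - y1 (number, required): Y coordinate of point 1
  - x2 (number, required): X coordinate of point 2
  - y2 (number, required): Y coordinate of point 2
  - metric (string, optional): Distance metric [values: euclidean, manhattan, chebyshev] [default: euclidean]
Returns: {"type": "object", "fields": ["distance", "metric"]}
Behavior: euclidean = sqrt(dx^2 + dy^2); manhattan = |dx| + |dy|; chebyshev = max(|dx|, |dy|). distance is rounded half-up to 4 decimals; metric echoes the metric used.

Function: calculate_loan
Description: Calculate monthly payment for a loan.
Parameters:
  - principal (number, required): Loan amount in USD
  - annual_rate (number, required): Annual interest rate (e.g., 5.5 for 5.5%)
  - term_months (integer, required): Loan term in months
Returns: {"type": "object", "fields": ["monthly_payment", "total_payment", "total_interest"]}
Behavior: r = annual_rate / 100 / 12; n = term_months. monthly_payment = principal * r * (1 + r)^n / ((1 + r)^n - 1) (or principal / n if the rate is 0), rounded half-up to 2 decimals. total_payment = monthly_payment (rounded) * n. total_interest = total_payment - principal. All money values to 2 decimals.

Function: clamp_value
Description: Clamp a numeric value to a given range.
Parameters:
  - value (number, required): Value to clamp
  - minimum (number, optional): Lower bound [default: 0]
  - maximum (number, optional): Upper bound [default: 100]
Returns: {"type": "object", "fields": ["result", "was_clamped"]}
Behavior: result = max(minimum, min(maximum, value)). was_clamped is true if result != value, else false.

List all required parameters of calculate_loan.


Parameters of calculate_loan and their required/optional flag:
  principal: required
  annual_rate: required
  term_months: required
annual_rate, principal, term_months


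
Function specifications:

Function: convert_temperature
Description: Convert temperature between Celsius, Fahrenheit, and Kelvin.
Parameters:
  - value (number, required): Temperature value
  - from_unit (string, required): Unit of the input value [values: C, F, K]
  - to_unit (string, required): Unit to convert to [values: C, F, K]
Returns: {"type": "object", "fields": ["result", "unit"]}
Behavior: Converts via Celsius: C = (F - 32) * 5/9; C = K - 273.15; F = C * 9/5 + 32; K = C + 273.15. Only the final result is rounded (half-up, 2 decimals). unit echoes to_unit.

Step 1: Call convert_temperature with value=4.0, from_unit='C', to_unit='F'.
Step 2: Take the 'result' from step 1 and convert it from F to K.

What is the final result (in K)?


Step 1: convert_temperature(value=4.0, from_unit=C, to_unit=F)
  Input already in C: 4
  To F: 4 * 9/5 + 32 = 39.2
  Round to 2 decimals: 39.2
  -> result = 39.2 F
Step 2: convert_temperature(value=39.2, from_unit=F, to_unit=K)
  To C: (39.2 - 32) * 5/9 = 4
  To K: 4 + 273.15 = 277.15
  Round to 2 decimals: 277.15
  -> result = 277.15 K
277.15 K


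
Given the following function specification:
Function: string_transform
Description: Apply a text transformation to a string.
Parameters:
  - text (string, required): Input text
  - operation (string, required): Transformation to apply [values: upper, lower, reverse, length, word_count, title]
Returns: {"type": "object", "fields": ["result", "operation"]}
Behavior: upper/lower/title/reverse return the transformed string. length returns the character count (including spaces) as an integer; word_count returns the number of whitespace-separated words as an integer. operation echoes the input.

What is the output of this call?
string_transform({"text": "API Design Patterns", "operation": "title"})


title('API Design Patterns') = 'Api Design Patterns'
Output:
{"result": "Api Design Patterns", "operation": "title"}


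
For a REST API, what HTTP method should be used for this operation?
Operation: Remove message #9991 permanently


GET = read, POST = create, PUT = update/replace, DELETE = remove
This operation is a removal.
DELETE


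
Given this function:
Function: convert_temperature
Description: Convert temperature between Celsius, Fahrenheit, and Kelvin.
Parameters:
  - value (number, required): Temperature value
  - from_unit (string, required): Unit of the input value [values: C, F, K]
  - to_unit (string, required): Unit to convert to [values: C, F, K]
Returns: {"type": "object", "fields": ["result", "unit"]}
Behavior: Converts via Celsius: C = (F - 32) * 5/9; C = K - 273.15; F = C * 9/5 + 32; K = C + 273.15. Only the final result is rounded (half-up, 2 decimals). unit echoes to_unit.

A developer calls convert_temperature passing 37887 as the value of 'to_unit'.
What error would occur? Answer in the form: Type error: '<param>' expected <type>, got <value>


Spec: 'to_unit' is declared as string; 37887 is an integer.
Type error: 'to_unit' expected string, got 37887


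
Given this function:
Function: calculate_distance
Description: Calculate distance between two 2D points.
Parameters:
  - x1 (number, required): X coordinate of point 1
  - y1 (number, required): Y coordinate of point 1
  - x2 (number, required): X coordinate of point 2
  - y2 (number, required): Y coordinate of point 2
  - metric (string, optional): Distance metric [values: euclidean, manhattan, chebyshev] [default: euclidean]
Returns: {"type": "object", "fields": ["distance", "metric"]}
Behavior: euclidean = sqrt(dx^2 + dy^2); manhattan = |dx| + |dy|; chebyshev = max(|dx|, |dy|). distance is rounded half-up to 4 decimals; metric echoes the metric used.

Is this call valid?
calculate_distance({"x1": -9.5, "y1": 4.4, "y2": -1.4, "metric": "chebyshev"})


Checking required parameters...
Missing required parameter: x2
Invalid - missing required parameter 'x2'


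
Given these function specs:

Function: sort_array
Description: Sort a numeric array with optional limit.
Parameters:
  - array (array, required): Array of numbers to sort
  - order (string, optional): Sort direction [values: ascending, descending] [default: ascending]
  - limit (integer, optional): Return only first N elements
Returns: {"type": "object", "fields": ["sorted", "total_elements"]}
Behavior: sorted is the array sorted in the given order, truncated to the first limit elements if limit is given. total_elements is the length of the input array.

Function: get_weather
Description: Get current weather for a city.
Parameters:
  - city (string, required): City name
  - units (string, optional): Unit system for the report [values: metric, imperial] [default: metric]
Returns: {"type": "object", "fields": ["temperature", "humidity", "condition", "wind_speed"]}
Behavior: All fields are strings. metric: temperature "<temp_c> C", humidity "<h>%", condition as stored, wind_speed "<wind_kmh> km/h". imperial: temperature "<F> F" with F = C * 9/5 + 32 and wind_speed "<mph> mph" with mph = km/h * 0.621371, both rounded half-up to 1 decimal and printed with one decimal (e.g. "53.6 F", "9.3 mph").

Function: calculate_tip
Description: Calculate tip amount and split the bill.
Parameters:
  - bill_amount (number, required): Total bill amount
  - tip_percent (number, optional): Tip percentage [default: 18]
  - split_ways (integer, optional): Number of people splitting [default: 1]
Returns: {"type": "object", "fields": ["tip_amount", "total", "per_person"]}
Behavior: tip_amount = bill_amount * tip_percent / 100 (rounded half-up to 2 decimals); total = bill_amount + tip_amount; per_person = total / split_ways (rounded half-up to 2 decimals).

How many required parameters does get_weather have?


Parameters of get_weather: city (required), units (optional)
Required count:
1


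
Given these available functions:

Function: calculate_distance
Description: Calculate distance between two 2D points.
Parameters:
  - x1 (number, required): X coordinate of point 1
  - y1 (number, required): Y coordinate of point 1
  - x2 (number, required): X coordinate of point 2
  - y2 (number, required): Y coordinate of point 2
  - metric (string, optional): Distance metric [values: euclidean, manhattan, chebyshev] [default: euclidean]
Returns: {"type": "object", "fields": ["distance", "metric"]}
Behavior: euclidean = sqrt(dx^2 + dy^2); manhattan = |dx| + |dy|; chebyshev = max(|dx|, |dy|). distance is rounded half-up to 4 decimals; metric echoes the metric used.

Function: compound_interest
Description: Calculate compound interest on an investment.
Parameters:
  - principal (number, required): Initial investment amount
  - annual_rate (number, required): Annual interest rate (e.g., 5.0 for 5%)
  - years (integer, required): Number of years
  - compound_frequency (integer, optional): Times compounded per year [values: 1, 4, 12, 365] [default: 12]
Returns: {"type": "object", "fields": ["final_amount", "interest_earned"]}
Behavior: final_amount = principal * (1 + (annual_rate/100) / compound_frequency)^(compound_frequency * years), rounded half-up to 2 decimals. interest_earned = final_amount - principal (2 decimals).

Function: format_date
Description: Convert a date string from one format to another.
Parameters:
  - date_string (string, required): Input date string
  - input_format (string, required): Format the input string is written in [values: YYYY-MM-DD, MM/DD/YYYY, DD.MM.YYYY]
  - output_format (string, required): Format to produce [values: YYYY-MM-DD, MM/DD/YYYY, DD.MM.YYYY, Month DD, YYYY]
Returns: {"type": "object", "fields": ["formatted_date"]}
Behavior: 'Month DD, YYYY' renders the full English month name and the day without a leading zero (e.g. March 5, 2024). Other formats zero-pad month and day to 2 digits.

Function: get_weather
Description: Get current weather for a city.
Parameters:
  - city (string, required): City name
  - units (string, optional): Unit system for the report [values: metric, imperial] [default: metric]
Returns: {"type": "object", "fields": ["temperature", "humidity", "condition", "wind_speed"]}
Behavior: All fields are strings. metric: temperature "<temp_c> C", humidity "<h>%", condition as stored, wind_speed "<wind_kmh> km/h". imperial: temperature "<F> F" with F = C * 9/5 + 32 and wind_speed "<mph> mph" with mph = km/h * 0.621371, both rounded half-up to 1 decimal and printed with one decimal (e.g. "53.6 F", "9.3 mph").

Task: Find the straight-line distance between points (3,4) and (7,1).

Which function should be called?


The task needs a function whose description is: Calculate distance between two 2D points.
calculate_distance


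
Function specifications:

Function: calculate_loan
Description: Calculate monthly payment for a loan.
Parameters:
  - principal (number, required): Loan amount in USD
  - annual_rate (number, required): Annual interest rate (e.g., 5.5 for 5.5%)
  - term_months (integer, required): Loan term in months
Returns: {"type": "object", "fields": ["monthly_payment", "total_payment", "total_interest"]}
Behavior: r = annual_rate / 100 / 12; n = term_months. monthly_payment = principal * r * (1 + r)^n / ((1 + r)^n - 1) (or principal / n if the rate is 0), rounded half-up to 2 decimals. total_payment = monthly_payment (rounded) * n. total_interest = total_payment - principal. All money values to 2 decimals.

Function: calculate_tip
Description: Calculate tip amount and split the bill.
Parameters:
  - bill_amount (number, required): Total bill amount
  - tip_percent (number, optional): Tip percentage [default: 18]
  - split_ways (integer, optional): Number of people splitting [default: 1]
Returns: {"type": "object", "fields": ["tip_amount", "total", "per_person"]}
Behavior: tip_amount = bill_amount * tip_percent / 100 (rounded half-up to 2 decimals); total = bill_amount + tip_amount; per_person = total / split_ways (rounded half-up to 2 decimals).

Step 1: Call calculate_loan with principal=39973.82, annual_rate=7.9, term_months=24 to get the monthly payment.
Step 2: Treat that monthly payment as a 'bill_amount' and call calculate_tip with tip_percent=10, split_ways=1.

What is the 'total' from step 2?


Step 1: calculate_loan(principal=39973.82, annual_rate=7.9, term_months=24)
  r = 7.9 / 100 / 12 = 0.006583333333 (keep full precision)
  (1 + r)^24 = 1.17055991
  monthly_payment = 39973.82 * 0.006583333333 * 1.17055991 / (1.17055991 - 1) = 1806.085019 -> 1806.09
  total_payment = 1806.09 * 24 = 43346.16
  total_interest = 43346.16 - 39973.82 = 3372.34
  -> monthly_payment = 1806.09
Step 2: calculate_tip(bill_amount=1806.09, tip_percent=10, split_ways=1)
  tip_amount = 1806.09 * 10/100 = 180.609 -> 180.61
  total = 1806.09 + 180.61 = 1986.70
  per_person = 1986.70 / 1 = 1986.7 -> 1986.70
  -> total = 1986.70
$1986.70


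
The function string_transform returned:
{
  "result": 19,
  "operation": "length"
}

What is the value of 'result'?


19


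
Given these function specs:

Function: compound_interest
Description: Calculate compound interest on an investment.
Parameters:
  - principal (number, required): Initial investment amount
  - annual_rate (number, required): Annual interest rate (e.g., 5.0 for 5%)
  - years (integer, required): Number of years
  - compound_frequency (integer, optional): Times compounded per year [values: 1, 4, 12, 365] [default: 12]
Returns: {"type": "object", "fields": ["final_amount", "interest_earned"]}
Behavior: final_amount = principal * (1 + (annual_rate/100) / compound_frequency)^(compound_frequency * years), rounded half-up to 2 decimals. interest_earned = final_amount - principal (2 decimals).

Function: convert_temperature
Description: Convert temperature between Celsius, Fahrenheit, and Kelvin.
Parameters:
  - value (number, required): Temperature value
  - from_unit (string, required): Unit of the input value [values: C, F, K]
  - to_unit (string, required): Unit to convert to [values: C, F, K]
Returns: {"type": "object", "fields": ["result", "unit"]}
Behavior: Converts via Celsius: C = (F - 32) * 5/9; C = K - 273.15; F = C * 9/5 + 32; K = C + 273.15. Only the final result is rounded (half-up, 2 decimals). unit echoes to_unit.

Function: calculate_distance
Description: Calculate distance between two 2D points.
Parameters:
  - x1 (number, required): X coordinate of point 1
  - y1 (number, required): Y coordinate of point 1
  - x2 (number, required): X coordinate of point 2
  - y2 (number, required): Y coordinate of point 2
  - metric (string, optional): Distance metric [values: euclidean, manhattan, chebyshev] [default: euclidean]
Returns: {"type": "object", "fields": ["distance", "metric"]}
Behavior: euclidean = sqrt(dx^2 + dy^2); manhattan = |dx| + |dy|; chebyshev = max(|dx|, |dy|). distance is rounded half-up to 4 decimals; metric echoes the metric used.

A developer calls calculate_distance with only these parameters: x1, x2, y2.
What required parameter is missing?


Required parameters: x1, y1, x2, y2
Provided: x1, x2, y2
Missing: y1
y1


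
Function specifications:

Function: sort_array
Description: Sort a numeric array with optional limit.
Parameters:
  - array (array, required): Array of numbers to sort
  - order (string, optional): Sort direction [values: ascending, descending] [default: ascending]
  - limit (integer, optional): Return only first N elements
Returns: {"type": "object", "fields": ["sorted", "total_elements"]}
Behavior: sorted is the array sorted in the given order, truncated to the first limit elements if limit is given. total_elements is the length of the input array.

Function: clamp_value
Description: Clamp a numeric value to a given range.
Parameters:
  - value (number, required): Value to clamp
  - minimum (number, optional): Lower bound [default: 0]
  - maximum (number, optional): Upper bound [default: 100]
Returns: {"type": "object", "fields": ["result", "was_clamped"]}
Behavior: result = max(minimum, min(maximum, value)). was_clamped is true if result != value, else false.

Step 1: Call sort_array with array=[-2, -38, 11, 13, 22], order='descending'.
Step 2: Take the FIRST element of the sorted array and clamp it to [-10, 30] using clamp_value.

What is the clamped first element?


Step 1: sort_array(order=descending)
  sorted: [22, 13, 11, -2, -38]
  -> first element = 22
Step 2: clamp_value(value=22, minimum=-10, maximum=30)
  result = max(-10, min(30, 22)) = max(-10, 22) = 22
  was_clamped = (22 != 22) = false
  -> result = 22
22


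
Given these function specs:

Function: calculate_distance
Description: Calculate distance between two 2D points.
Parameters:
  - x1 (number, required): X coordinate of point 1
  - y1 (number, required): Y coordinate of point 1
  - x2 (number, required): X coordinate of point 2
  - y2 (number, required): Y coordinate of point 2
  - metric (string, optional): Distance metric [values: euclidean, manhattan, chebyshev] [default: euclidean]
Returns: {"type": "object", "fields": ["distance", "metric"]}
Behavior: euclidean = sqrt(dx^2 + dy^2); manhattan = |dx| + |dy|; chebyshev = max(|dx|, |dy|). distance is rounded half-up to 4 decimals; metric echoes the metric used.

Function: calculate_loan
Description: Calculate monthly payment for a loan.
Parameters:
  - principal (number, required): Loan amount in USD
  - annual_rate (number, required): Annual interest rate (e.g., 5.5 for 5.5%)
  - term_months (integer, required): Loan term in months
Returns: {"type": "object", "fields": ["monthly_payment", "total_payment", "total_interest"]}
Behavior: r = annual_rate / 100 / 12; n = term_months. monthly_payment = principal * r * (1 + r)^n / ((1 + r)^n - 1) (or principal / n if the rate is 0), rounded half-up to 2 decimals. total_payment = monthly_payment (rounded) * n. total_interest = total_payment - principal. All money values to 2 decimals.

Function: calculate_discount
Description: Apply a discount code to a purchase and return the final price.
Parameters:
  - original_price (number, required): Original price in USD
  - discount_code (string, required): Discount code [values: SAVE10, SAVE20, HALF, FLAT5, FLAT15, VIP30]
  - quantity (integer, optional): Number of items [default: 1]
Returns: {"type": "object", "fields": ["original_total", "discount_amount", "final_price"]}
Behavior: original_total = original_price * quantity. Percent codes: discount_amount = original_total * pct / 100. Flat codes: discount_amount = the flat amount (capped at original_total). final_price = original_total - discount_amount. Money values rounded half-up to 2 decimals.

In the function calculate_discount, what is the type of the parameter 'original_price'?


The calculate_discount spec declares:
  - original_price (number, required): Original price in USD
Type:
number


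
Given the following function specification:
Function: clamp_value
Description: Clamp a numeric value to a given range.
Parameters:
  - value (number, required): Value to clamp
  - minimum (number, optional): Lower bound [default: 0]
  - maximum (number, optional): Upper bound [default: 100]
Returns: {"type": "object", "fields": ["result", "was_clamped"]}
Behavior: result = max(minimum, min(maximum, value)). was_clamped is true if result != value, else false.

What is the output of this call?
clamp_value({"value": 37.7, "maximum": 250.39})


Defaults applied: minimum=0
result = max(0, min(250.39, 37.7)) = max(0, 37.7) = 37.7
was_clamped = (37.7 != 37.7) = false
Output:
{"result": 37.7, "was_clamped": false}


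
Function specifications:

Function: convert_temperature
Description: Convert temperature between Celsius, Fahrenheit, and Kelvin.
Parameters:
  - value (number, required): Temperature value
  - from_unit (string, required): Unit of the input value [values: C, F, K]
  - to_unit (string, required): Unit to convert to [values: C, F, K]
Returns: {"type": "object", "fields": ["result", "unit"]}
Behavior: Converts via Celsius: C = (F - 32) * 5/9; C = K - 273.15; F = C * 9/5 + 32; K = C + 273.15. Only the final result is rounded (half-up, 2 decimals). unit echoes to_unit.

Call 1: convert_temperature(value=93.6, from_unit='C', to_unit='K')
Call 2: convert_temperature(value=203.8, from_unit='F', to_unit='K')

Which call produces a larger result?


Call 1:
  Input already in C: 93.6
  To K: 93.6 + 273.15 = 366.75
  Round to 2 decimals: 366.75
  -> 366.75 K
Call 2:
  To C: (203.8 - 32) * 5/9 = 95.444444
  To K: 95.444444 + 273.15 = 368.594444
  Round to 2 decimals: 368.59
  -> 368.59 K
Call 2 (368.59 K)


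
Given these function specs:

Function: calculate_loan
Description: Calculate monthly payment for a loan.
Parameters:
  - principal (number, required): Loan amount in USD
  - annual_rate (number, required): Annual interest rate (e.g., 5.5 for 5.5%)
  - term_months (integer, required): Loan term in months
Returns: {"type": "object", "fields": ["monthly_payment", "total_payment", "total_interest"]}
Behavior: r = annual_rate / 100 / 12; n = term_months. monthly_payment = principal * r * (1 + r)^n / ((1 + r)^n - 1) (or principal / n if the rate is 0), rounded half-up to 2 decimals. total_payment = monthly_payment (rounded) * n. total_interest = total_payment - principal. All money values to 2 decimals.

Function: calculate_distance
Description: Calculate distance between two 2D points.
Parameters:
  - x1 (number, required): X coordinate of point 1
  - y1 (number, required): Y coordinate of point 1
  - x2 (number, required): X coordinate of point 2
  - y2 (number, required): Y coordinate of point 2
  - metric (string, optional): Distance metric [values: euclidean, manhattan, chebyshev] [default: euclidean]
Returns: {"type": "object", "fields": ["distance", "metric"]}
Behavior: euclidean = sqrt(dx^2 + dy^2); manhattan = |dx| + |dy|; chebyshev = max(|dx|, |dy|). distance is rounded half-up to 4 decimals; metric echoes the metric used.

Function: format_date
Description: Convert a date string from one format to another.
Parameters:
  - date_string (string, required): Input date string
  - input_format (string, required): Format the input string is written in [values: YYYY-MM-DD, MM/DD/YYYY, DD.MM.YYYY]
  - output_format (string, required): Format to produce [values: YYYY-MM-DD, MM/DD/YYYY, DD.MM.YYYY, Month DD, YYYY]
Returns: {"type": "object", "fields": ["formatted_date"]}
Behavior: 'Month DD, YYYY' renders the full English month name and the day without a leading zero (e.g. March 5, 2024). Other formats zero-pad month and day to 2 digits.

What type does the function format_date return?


The format_date spec declares Returns: {"type": "object", "fields": ["formatted_date"]}
Type:
object


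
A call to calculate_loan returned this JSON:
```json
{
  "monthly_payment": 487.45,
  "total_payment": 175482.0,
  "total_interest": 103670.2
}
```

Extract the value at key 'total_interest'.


103670.2


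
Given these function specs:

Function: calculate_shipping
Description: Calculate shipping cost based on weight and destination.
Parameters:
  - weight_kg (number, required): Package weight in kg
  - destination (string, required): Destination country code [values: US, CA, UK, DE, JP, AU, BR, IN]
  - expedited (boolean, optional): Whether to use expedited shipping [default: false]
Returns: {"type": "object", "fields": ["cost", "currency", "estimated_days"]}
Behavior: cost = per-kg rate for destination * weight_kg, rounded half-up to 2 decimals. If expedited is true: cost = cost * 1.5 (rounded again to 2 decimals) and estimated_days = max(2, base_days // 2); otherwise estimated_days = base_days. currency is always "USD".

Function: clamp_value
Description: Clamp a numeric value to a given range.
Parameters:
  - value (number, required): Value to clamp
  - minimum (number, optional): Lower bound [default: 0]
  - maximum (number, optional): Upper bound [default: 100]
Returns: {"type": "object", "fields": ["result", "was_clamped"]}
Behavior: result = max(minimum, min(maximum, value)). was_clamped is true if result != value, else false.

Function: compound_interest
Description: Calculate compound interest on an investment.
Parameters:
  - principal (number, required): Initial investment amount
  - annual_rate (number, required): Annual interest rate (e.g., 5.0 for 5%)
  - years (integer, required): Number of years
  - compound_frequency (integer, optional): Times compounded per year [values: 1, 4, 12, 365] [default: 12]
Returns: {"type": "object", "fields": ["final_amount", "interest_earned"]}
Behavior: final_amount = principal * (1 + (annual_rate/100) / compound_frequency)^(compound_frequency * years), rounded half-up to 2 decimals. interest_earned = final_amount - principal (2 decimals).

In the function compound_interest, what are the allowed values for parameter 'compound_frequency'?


The compound_interest spec declares:
  - compound_frequency (integer, optional): Times compounded per year [values: 1, 4, 12, 365] [default: 12]
Allowed values:
1, 4, 12, 365
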